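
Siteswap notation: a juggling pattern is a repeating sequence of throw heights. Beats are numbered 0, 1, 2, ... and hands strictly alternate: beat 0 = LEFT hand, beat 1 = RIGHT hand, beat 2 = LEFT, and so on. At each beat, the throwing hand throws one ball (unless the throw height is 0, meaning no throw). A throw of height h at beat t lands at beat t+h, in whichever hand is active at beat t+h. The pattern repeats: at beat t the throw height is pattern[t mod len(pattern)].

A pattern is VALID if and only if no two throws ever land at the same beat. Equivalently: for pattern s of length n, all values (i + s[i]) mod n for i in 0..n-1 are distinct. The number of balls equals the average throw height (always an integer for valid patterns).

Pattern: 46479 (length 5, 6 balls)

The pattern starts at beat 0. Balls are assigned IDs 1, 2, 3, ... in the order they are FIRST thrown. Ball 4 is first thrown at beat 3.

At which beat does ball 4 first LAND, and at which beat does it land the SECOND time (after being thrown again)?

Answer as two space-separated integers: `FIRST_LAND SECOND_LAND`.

Answer: 10 14

Derivation:
Beat 0 (L): throw ball1 h=4 -> lands@4:L; in-air after throw: [b1@4:L]
Beat 1 (R): throw ball2 h=6 -> lands@7:R; in-air after throw: [b1@4:L b2@7:R]
Beat 2 (L): throw ball3 h=4 -> lands@6:L; in-air after throw: [b1@4:L b3@6:L b2@7:R]
Beat 3 (R): throw ball4 h=7 -> lands@10:L; in-air after throw: [b1@4:L b3@6:L b2@7:R b4@10:L]
Beat 4 (L): throw ball1 h=9 -> lands@13:R; in-air after throw: [b3@6:L b2@7:R b4@10:L b1@13:R]
Beat 5 (R): throw ball5 h=4 -> lands@9:R; in-air after throw: [b3@6:L b2@7:R b5@9:R b4@10:L b1@13:R]
Beat 6 (L): throw ball3 h=6 -> lands@12:L; in-air after throw: [b2@7:R b5@9:R b4@10:L b3@12:L b1@13:R]
Beat 7 (R): throw ball2 h=4 -> lands@11:R; in-air after throw: [b5@9:R b4@10:L b2@11:R b3@12:L b1@13:R]
Beat 8 (L): throw ball6 h=7 -> lands@15:R; in-air after throw: [b5@9:R b4@10:L b2@11:R b3@12:L b1@13:R b6@15:R]
Beat 9 (R): throw ball5 h=9 -> lands@18:L; in-air after throw: [b4@10:L b2@11:R b3@12:L b1@13:R b6@15:R b5@18:L]
Beat 10 (L): throw ball4 h=4 -> lands@14:L; in-air after throw: [b2@11:R b3@12:L b1@13:R b4@14:L b6@15:R b5@18:L]
Beat 11 (R): throw ball2 h=6 -> lands@17:R; in-air after throw: [b3@12:L b1@13:R b4@14:L b6@15:R b2@17:R b5@18:L]
Beat 12 (L): throw ball3 h=4 -> lands@16:L; in-air after throw: [b1@13:R b4@14:L b6@15:R b3@16:L b2@17:R b5@18:L]
Beat 13 (R): throw ball1 h=7 -> lands@20:L; in-air after throw: [b4@14:L b6@15:R b3@16:L b2@17:R b5@18:L b1@20:L]
Beat 14 (L): throw ball4 h=9 -> lands@23:R; in-air after throw: [b6@15:R b3@16:L b2@17:R b5@18:L b1@20:L b4@23:R]
Ball 4: thrown@3 h=7 -> first land @10; rethrown@10 h=4 -> second land @14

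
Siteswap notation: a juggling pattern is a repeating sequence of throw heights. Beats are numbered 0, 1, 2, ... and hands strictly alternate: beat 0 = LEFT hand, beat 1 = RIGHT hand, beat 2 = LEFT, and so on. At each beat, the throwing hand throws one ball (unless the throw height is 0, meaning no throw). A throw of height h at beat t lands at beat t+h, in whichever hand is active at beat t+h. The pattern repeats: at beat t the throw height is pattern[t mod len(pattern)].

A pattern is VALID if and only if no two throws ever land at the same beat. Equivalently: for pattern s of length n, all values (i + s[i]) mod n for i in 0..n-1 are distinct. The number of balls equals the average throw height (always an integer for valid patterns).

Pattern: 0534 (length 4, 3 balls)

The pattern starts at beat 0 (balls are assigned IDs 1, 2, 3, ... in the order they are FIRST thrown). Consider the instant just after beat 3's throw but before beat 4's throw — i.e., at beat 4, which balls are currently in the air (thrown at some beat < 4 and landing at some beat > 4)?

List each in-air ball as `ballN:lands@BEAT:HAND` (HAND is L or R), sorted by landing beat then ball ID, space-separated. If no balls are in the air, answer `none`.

Answer: ball2:lands@5:R ball1:lands@6:L ball3:lands@7:R

Derivation:
Beat 1 (R): throw ball1 h=5 -> lands@6:L; in-air after throw: [b1@6:L]
Beat 2 (L): throw ball2 h=3 -> lands@5:R; in-air after throw: [b2@5:R b1@6:L]
Beat 3 (R): throw ball3 h=4 -> lands@7:R; in-air after throw: [b2@5:R b1@6:L b3@7:R]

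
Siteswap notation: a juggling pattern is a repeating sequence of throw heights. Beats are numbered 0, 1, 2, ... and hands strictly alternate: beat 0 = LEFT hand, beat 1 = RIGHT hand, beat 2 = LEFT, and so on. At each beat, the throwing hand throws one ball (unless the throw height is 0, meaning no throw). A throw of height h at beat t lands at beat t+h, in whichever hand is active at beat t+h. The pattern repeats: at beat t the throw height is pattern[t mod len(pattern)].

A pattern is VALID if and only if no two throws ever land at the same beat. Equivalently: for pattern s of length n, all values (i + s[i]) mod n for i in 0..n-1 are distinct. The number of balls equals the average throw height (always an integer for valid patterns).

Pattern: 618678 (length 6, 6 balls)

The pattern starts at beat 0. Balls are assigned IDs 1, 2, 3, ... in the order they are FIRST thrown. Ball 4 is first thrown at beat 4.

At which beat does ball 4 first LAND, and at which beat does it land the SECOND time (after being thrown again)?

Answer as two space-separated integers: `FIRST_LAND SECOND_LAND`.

Beat 0 (L): throw ball1 h=6 -> lands@6:L; in-air after throw: [b1@6:L]
Beat 1 (R): throw ball2 h=1 -> lands@2:L; in-air after throw: [b2@2:L b1@6:L]
Beat 2 (L): throw ball2 h=8 -> lands@10:L; in-air after throw: [b1@6:L b2@10:L]
Beat 3 (R): throw ball3 h=6 -> lands@9:R; in-air after throw: [b1@6:L b3@9:R b2@10:L]
Beat 4 (L): throw ball4 h=7 -> lands@11:R; in-air after throw: [b1@6:L b3@9:R b2@10:L b4@11:R]
Beat 5 (R): throw ball5 h=8 -> lands@13:R; in-air after throw: [b1@6:L b3@9:R b2@10:L b4@11:R b5@13:R]
Beat 6 (L): throw ball1 h=6 -> lands@12:L; in-air after throw: [b3@9:R b2@10:L b4@11:R b1@12:L b5@13:R]
Beat 7 (R): throw ball6 h=1 -> lands@8:L; in-air after throw: [b6@8:L b3@9:R b2@10:L b4@11:R b1@12:L b5@13:R]
Beat 8 (L): throw ball6 h=8 -> lands@16:L; in-air after throw: [b3@9:R b2@10:L b4@11:R b1@12:L b5@13:R b6@16:L]
Beat 9 (R): throw ball3 h=6 -> lands@15:R; in-air after throw: [b2@10:L b4@11:R b1@12:L b5@13:R b3@15:R b6@16:L]
Beat 10 (L): throw ball2 h=7 -> lands@17:R; in-air after throw: [b4@11:R b1@12:L b5@13:R b3@15:R b6@16:L b2@17:R]
Beat 11 (R): throw ball4 h=8 -> lands@19:R; in-air after throw: [b1@12:L b5@13:R b3@15:R b6@16:L b2@17:R b4@19:R]
Ball 4: thrown@4 h=7 -> first land @11; rethrown@11 h=8 -> second land @19

Answer: 11 19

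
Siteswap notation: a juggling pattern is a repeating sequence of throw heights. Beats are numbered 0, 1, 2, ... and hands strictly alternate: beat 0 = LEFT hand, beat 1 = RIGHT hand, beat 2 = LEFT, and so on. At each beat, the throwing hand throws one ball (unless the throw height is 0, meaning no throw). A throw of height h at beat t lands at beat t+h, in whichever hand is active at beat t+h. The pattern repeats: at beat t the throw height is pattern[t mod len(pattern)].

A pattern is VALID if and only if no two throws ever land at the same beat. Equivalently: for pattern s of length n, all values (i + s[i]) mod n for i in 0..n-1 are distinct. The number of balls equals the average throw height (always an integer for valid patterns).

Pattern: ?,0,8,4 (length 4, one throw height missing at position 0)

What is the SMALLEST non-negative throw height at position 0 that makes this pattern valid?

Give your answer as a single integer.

Answer: 0

Derivation:
i=0: s[i]=? (unknown)
i=1: (1 + 0) mod 4 = 1
i=2: (2 + 8) mod 4 = 2
i=3: (3 + 4) mod 4 = 3
Known residues: [1, 2, 3]; need a permutation of 0..3, so missing residue r = 0
Need (0 + s) mod 4 = 0; smallest s = (0 - 0) mod 4 = 0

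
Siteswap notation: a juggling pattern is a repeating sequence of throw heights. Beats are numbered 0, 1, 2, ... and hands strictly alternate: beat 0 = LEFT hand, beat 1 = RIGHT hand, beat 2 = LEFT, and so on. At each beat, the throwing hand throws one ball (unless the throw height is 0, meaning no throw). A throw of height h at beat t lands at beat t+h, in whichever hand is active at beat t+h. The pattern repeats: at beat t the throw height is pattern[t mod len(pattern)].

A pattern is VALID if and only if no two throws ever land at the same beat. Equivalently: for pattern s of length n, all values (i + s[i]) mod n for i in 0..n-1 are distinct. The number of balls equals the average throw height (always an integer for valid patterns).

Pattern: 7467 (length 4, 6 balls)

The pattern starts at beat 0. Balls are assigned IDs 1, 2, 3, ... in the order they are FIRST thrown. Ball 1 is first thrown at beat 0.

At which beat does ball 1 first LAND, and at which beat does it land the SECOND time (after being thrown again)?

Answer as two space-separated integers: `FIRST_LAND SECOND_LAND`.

Answer: 7 14

Derivation:
Beat 0 (L): throw ball1 h=7 -> lands@7:R; in-air after throw: [b1@7:R]
Beat 1 (R): throw ball2 h=4 -> lands@5:R; in-air after throw: [b2@5:R b1@7:R]
Beat 2 (L): throw ball3 h=6 -> lands@8:L; in-air after throw: [b2@5:R b1@7:R b3@8:L]
Beat 3 (R): throw ball4 h=7 -> lands@10:L; in-air after throw: [b2@5:R b1@7:R b3@8:L b4@10:L]
Beat 4 (L): throw ball5 h=7 -> lands@11:R; in-air after throw: [b2@5:R b1@7:R b3@8:L b4@10:L b5@11:R]
Beat 5 (R): throw ball2 h=4 -> lands@9:R; in-air after throw: [b1@7:R b3@8:L b2@9:R b4@10:L b5@11:R]
Beat 6 (L): throw ball6 h=6 -> lands@12:L; in-air after throw: [b1@7:R b3@8:L b2@9:R b4@10:L b5@11:R b6@12:L]
Beat 7 (R): throw ball1 h=7 -> lands@14:L; in-air after throw: [b3@8:L b2@9:R b4@10:L b5@11:R b6@12:L b1@14:L]
Beat 8 (L): throw ball3 h=7 -> lands@15:R; in-air after throw: [b2@9:R b4@10:L b5@11:R b6@12:L b1@14:L b3@15:R]
Beat 9 (R): throw ball2 h=4 -> lands@13:R; in-air after throw: [b4@10:L b5@11:R b6@12:L b2@13:R b1@14:L b3@15:R]
Beat 10 (L): throw ball4 h=6 -> lands@16:L; in-air after throw: [b5@11:R b6@12:L b2@13:R b1@14:L b3@15:R b4@16:L]
Beat 11 (R): throw ball5 h=7 -> lands@18:L; in-air after throw: [b6@12:L b2@13:R b1@14:L b3@15:R b4@16:L b5@18:L]
Beat 12 (L): throw ball6 h=7 -> lands@19:R; in-air after throw: [b2@13:R b1@14:L b3@15:R b4@16:L b5@18:L b6@19:R]
Beat 13 (R): throw ball2 h=4 -> lands@17:R; in-air after throw: [b1@14:L b3@15:R b4@16:L b2@17:R b5@18:L b6@19:R]
Beat 14 (L): throw ball1 h=6 -> lands@20:L; in-air after throw: [b3@15:R b4@16:L b2@17:R b5@18:L b6@19:R b1@20:L]
Ball 1: thrown@0 h=7 -> first land @7; rethrown@7 h=7 -> second land @14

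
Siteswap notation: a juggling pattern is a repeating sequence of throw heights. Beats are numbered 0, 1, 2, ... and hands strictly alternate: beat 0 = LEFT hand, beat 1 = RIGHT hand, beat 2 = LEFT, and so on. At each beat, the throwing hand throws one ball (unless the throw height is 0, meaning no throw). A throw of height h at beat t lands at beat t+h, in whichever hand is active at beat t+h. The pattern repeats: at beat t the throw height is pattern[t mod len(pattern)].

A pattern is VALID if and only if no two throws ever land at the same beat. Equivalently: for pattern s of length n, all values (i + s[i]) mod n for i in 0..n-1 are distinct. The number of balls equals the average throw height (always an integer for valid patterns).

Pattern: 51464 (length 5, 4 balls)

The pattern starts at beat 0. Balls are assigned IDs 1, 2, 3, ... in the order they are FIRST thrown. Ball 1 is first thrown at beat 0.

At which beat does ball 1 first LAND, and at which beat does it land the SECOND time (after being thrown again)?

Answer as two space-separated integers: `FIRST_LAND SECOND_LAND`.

Answer: 5 10

Derivation:
Beat 0 (L): throw ball1 h=5 -> lands@5:R; in-air after throw: [b1@5:R]
Beat 1 (R): throw ball2 h=1 -> lands@2:L; in-air after throw: [b2@2:L b1@5:R]
Beat 2 (L): throw ball2 h=4 -> lands@6:L; in-air after throw: [b1@5:R b2@6:L]
Beat 3 (R): throw ball3 h=6 -> lands@9:R; in-air after throw: [b1@5:R b2@6:L b3@9:R]
Beat 4 (L): throw ball4 h=4 -> lands@8:L; in-air after throw: [b1@5:R b2@6:L b4@8:L b3@9:R]
Beat 5 (R): throw ball1 h=5 -> lands@10:L; in-air after throw: [b2@6:L b4@8:L b3@9:R b1@10:L]
Beat 6 (L): throw ball2 h=1 -> lands@7:R; in-air after throw: [b2@7:R b4@8:L b3@9:R b1@10:L]
Beat 7 (R): throw ball2 h=4 -> lands@11:R; in-air after throw: [b4@8:L b3@9:R b1@10:L b2@11:R]
Beat 8 (L): throw ball4 h=6 -> lands@14:L; in-air after throw: [b3@9:R b1@10:L b2@11:R b4@14:L]
Beat 9 (R): throw ball3 h=4 -> lands@13:R; in-air after throw: [b1@10:L b2@11:R b3@13:R b4@14:L]
Beat 10 (L): throw ball1 h=5 -> lands@15:R; in-air after throw: [b2@11:R b3@13:R b4@14:L b1@15:R]
Ball 1: thrown@0 h=5 -> first land @5; rethrown@5 h=5 -> second land @10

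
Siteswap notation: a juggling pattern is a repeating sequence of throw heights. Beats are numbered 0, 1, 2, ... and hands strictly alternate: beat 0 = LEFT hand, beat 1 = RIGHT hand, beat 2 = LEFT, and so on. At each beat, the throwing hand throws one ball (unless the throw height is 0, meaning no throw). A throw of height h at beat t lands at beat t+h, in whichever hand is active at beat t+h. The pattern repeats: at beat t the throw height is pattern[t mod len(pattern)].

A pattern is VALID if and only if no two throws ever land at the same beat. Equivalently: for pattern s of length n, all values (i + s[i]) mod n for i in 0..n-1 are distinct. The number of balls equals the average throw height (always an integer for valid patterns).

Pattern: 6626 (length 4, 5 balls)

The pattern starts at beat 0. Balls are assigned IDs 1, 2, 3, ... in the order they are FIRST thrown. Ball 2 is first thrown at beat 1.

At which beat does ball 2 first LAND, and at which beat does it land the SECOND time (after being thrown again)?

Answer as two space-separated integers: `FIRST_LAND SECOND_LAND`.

Answer: 7 13

Derivation:
Beat 0 (L): throw ball1 h=6 -> lands@6:L; in-air after throw: [b1@6:L]
Beat 1 (R): throw ball2 h=6 -> lands@7:R; in-air after throw: [b1@6:L b2@7:R]
Beat 2 (L): throw ball3 h=2 -> lands@4:L; in-air after throw: [b3@4:L b1@6:L b2@7:R]
Beat 3 (R): throw ball4 h=6 -> lands@9:R; in-air after throw: [b3@4:L b1@6:L b2@7:R b4@9:R]
Beat 4 (L): throw ball3 h=6 -> lands@10:L; in-air after throw: [b1@6:L b2@7:R b4@9:R b3@10:L]
Beat 5 (R): throw ball5 h=6 -> lands@11:R; in-air after throw: [b1@6:L b2@7:R b4@9:R b3@10:L b5@11:R]
Beat 6 (L): throw ball1 h=2 -> lands@8:L; in-air after throw: [b2@7:R b1@8:L b4@9:R b3@10:L b5@11:R]
Beat 7 (R): throw ball2 h=6 -> lands@13:R; in-air after throw: [b1@8:L b4@9:R b3@10:L b5@11:R b2@13:R]
Beat 8 (L): throw ball1 h=6 -> lands@14:L; in-air after throw: [b4@9:R b3@10:L b5@11:R b2@13:R b1@14:L]
Beat 9 (R): throw ball4 h=6 -> lands@15:R; in-air after throw: [b3@10:L b5@11:R b2@13:R b1@14:L b4@15:R]
Beat 10 (L): throw ball3 h=2 -> lands@12:L; in-air after throw: [b5@11:R b3@12:L b2@13:R b1@14:L b4@15:R]
Beat 11 (R): throw ball5 h=6 -> lands@17:R; in-air after throw: [b3@12:L b2@13:R b1@14:L b4@15:R b5@17:R]
Beat 12 (L): throw ball3 h=6 -> lands@18:L; in-air after throw: [b2@13:R b1@14:L b4@15:R b5@17:R b3@18:L]
Beat 13 (R): throw ball2 h=6 -> lands@19:R; in-air after throw: [b1@14:L b4@15:R b5@17:R b3@18:L b2@19:R]
Ball 2: thrown@1 h=6 -> first land @7; rethrown@7 h=6 -> second land @13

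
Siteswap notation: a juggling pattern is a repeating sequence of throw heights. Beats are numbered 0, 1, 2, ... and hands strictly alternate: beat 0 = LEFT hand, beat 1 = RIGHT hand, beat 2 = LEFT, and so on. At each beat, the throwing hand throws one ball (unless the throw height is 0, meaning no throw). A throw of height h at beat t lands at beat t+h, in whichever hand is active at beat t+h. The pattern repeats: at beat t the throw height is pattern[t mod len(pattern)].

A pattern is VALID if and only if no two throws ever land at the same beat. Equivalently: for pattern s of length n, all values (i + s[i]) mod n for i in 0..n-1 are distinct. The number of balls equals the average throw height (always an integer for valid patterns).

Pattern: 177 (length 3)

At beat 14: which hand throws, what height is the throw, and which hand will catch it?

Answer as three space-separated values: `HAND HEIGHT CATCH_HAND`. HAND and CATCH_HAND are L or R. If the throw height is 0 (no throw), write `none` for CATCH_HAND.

Answer: L 7 R

Derivation:
Beat 14: 14 mod 2 = 0, so hand = L
Throw height = pattern[14 mod 3] = pattern[2] = 7
Lands at beat 14+7=21, 21 mod 2 = 1, so catch hand = R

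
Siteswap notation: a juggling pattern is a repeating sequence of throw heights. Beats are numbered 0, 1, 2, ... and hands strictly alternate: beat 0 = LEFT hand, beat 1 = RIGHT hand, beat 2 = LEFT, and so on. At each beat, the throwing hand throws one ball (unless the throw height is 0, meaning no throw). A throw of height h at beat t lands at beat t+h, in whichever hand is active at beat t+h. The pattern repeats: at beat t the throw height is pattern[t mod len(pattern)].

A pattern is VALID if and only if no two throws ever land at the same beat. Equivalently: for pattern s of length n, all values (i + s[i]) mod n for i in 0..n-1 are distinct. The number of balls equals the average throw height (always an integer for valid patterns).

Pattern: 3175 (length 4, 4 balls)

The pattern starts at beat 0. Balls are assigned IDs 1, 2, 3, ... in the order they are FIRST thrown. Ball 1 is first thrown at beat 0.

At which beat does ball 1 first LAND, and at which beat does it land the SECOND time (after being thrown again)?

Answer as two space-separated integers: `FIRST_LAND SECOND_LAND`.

Answer: 3 8

Derivation:
Beat 0 (L): throw ball1 h=3 -> lands@3:R; in-air after throw: [b1@3:R]
Beat 1 (R): throw ball2 h=1 -> lands@2:L; in-air after throw: [b2@2:L b1@3:R]
Beat 2 (L): throw ball2 h=7 -> lands@9:R; in-air after throw: [b1@3:R b2@9:R]
Beat 3 (R): throw ball1 h=5 -> lands@8:L; in-air after throw: [b1@8:L b2@9:R]
Beat 4 (L): throw ball3 h=3 -> lands@7:R; in-air after throw: [b3@7:R b1@8:L b2@9:R]
Beat 5 (R): throw ball4 h=1 -> lands@6:L; in-air after throw: [b4@6:L b3@7:R b1@8:L b2@9:R]
Beat 6 (L): throw ball4 h=7 -> lands@13:R; in-air after throw: [b3@7:R b1@8:L b2@9:R b4@13:R]
Beat 7 (R): throw ball3 h=5 -> lands@12:L; in-air after throw: [b1@8:L b2@9:R b3@12:L b4@13:R]
Beat 8 (L): throw ball1 h=3 -> lands@11:R; in-air after throw: [b2@9:R b1@11:R b3@12:L b4@13:R]
Ball 1: thrown@0 h=3 -> first land @3; rethrown@3 h=5 -> second land @8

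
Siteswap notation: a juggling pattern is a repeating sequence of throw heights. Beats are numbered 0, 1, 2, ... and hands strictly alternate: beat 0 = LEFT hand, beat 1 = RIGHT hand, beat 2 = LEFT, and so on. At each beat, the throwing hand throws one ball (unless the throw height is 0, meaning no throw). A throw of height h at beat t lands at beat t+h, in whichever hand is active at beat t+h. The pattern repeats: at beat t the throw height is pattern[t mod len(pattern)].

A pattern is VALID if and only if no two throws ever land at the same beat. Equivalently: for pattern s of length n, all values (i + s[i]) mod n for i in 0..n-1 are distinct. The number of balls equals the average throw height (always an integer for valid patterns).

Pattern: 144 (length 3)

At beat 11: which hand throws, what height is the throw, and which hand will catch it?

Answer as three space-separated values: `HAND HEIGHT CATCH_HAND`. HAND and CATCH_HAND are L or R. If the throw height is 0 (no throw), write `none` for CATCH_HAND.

Answer: R 4 R

Derivation:
Beat 11: 11 mod 2 = 1, so hand = R
Throw height = pattern[11 mod 3] = pattern[2] = 4
Lands at beat 11+4=15, 15 mod 2 = 1, so catch hand = R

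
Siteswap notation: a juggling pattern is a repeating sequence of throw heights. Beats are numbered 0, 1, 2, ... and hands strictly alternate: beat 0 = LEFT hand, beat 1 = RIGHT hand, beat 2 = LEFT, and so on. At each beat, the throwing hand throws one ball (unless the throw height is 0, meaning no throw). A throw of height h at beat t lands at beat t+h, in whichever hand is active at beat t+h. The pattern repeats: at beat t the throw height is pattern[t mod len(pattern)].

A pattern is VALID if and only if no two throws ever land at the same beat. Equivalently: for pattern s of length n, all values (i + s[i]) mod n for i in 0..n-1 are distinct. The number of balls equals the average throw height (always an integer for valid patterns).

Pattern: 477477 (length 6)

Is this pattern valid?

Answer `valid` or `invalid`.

Answer: valid

Derivation:
i=0: (i + s[i]) mod n = (0 + 4) mod 6 = 4
i=1: (i + s[i]) mod n = (1 + 7) mod 6 = 2
i=2: (i + s[i]) mod n = (2 + 7) mod 6 = 3
i=3: (i + s[i]) mod n = (3 + 4) mod 6 = 1
i=4: (i + s[i]) mod n = (4 + 7) mod 6 = 5
i=5: (i + s[i]) mod n = (5 + 7) mod 6 = 0
Residues: [4, 2, 3, 1, 5, 0], distinct: True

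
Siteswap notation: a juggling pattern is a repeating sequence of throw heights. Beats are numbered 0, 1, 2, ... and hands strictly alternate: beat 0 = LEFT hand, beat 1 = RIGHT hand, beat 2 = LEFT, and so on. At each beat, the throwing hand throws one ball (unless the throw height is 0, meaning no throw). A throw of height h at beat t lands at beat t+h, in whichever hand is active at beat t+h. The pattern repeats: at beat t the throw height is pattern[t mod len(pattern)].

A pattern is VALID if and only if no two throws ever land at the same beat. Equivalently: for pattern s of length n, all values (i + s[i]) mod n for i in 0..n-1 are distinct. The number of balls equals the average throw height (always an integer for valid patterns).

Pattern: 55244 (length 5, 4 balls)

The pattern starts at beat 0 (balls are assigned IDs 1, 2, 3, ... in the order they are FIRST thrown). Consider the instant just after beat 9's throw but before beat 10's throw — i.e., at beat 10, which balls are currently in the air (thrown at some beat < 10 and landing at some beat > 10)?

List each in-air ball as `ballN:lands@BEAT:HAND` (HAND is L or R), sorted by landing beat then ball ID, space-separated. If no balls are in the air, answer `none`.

Answer: ball2:lands@11:R ball3:lands@12:L ball4:lands@13:R

Derivation:
Beat 0 (L): throw ball1 h=5 -> lands@5:R; in-air after throw: [b1@5:R]
Beat 1 (R): throw ball2 h=5 -> lands@6:L; in-air after throw: [b1@5:R b2@6:L]
Beat 2 (L): throw ball3 h=2 -> lands@4:L; in-air after throw: [b3@4:L b1@5:R b2@6:L]
Beat 3 (R): throw ball4 h=4 -> lands@7:R; in-air after throw: [b3@4:L b1@5:R b2@6:L b4@7:R]
Beat 4 (L): throw ball3 h=4 -> lands@8:L; in-air after throw: [b1@5:R b2@6:L b4@7:R b3@8:L]
Beat 5 (R): throw ball1 h=5 -> lands@10:L; in-air after throw: [b2@6:L b4@7:R b3@8:L b1@10:L]
Beat 6 (L): throw ball2 h=5 -> lands@11:R; in-air after throw: [b4@7:R b3@8:L b1@10:L b2@11:R]
Beat 7 (R): throw ball4 h=2 -> lands@9:R; in-air after throw: [b3@8:L b4@9:R b1@10:L b2@11:R]
Beat 8 (L): throw ball3 h=4 -> lands@12:L; in-air after throw: [b4@9:R b1@10:L b2@11:R b3@12:L]
Beat 9 (R): throw ball4 h=4 -> lands@13:R; in-air after throw: [b1@10:L b2@11:R b3@12:L b4@13:R]
Beat 10 (L): throw ball1 h=5 -> lands@15:R; in-air after throw: [b2@11:R b3@12:L b4@13:R b1@15:R]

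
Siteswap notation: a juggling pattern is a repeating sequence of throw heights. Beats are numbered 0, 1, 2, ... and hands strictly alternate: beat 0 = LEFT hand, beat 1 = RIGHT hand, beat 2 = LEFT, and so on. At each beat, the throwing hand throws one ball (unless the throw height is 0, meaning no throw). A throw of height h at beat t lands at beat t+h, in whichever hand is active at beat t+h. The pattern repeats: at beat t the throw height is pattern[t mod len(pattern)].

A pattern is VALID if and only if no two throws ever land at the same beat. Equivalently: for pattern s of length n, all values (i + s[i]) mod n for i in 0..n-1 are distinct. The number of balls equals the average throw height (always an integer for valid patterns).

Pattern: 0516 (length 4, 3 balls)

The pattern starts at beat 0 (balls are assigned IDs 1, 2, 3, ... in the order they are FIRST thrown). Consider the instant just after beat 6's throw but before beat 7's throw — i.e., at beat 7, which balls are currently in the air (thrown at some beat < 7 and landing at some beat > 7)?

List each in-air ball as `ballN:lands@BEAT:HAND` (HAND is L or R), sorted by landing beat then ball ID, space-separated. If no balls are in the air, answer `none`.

Beat 1 (R): throw ball1 h=5 -> lands@6:L; in-air after throw: [b1@6:L]
Beat 2 (L): throw ball2 h=1 -> lands@3:R; in-air after throw: [b2@3:R b1@6:L]
Beat 3 (R): throw ball2 h=6 -> lands@9:R; in-air after throw: [b1@6:L b2@9:R]
Beat 5 (R): throw ball3 h=5 -> lands@10:L; in-air after throw: [b1@6:L b2@9:R b3@10:L]
Beat 6 (L): throw ball1 h=1 -> lands@7:R; in-air after throw: [b1@7:R b2@9:R b3@10:L]
Beat 7 (R): throw ball1 h=6 -> lands@13:R; in-air after throw: [b2@9:R b3@10:L b1@13:R]

Answer: ball2:lands@9:R ball3:lands@10:L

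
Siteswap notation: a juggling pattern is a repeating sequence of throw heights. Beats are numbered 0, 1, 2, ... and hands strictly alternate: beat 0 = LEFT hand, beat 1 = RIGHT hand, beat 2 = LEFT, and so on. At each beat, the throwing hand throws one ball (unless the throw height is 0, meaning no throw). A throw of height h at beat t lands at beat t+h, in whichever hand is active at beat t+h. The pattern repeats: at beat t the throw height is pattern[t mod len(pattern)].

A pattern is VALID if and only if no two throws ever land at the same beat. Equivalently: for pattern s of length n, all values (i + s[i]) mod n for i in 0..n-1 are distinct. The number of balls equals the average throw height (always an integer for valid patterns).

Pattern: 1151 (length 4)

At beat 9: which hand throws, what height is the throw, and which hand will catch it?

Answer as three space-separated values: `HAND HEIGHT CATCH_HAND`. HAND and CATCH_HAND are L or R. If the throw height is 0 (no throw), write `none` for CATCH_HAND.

Answer: R 1 L

Derivation:
Beat 9: 9 mod 2 = 1, so hand = R
Throw height = pattern[9 mod 4] = pattern[1] = 1
Lands at beat 9+1=10, 10 mod 2 = 0, so catch hand = L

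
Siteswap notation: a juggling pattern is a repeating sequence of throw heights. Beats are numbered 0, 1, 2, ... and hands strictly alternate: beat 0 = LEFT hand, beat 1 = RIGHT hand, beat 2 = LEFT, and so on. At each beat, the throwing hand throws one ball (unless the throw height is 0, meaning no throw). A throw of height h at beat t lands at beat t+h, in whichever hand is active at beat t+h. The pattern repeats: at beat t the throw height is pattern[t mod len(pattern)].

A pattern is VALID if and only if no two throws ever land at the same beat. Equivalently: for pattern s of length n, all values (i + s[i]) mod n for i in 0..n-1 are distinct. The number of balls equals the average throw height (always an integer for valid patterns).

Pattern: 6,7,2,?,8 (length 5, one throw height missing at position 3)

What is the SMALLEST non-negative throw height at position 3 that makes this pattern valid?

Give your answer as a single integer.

i=0: (0 + 6) mod 5 = 1
i=1: (1 + 7) mod 5 = 3
i=2: (2 + 2) mod 5 = 4
i=3: s[i]=? (unknown)
i=4: (4 + 8) mod 5 = 2
Known residues: [1, 2, 3, 4]; need a permutation of 0..4, so missing residue r = 0
Need (3 + s) mod 5 = 0; smallest s = (0 - 3) mod 5 = 2

Answer: 2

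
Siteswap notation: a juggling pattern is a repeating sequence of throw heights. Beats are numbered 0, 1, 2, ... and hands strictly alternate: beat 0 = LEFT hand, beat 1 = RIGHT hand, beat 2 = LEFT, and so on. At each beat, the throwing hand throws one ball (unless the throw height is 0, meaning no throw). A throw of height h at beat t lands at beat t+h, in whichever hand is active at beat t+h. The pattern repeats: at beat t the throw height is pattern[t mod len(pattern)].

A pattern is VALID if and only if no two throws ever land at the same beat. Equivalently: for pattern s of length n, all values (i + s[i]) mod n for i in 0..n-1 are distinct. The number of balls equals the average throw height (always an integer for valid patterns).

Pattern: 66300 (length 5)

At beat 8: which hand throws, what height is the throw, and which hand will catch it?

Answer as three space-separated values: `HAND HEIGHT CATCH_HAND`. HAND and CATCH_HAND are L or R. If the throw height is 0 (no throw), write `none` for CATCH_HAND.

Beat 8: 8 mod 2 = 0, so hand = L
Throw height = pattern[8 mod 5] = pattern[3] = 0

Answer: L 0 none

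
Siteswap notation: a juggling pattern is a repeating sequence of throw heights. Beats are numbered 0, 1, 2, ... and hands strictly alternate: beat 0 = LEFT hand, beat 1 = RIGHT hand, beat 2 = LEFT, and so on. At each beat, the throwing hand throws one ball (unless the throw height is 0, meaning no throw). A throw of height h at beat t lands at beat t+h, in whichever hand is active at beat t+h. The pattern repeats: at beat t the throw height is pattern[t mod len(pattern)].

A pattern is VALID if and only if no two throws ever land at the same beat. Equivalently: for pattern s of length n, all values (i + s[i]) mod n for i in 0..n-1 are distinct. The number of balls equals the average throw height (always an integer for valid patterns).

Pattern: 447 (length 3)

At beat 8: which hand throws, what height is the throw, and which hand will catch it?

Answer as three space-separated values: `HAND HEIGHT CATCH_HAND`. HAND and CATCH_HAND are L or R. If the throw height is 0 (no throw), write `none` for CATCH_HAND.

Beat 8: 8 mod 2 = 0, so hand = L
Throw height = pattern[8 mod 3] = pattern[2] = 7
Lands at beat 8+7=15, 15 mod 2 = 1, so catch hand = R

Answer: L 7 R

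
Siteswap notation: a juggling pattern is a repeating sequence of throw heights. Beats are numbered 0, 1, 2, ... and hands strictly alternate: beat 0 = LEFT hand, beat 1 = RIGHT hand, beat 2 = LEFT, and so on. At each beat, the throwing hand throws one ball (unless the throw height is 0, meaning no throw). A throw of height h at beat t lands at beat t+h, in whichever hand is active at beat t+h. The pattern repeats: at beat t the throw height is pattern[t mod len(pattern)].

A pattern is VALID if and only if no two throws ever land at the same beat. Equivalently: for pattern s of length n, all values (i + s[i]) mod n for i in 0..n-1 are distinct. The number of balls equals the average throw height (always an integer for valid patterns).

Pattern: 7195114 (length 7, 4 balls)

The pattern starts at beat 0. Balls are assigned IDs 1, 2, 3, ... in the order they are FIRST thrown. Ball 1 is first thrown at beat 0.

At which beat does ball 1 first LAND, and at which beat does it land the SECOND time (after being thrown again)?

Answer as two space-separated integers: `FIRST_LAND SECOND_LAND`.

Beat 0 (L): throw ball1 h=7 -> lands@7:R; in-air after throw: [b1@7:R]
Beat 1 (R): throw ball2 h=1 -> lands@2:L; in-air after throw: [b2@2:L b1@7:R]
Beat 2 (L): throw ball2 h=9 -> lands@11:R; in-air after throw: [b1@7:R b2@11:R]
Beat 3 (R): throw ball3 h=5 -> lands@8:L; in-air after throw: [b1@7:R b3@8:L b2@11:R]
Beat 4 (L): throw ball4 h=1 -> lands@5:R; in-air after throw: [b4@5:R b1@7:R b3@8:L b2@11:R]
Beat 5 (R): throw ball4 h=1 -> lands@6:L; in-air after throw: [b4@6:L b1@7:R b3@8:L b2@11:R]
Beat 6 (L): throw ball4 h=4 -> lands@10:L; in-air after throw: [b1@7:R b3@8:L b4@10:L b2@11:R]
Beat 7 (R): throw ball1 h=7 -> lands@14:L; in-air after throw: [b3@8:L b4@10:L b2@11:R b1@14:L]
Beat 8 (L): throw ball3 h=1 -> lands@9:R; in-air after throw: [b3@9:R b4@10:L b2@11:R b1@14:L]
Beat 9 (R): throw ball3 h=9 -> lands@18:L; in-air after throw: [b4@10:L b2@11:R b1@14:L b3@18:L]
Beat 10 (L): throw ball4 h=5 -> lands@15:R; in-air after throw: [b2@11:R b1@14:L b4@15:R b3@18:L]
Beat 11 (R): throw ball2 h=1 -> lands@12:L; in-air after throw: [b2@12:L b1@14:L b4@15:R b3@18:L]
Beat 12 (L): throw ball2 h=1 -> lands@13:R; in-air after throw: [b2@13:R b1@14:L b4@15:R b3@18:L]
Beat 13 (R): throw ball2 h=4 -> lands@17:R; in-air after throw: [b1@14:L b4@15:R b2@17:R b3@18:L]
Beat 14 (L): throw ball1 h=7 -> lands@21:R; in-air after throw: [b4@15:R b2@17:R b3@18:L b1@21:R]
Ball 1: thrown@0 h=7 -> first land @7; rethrown@7 h=7 -> second land @14

Answer: 7 14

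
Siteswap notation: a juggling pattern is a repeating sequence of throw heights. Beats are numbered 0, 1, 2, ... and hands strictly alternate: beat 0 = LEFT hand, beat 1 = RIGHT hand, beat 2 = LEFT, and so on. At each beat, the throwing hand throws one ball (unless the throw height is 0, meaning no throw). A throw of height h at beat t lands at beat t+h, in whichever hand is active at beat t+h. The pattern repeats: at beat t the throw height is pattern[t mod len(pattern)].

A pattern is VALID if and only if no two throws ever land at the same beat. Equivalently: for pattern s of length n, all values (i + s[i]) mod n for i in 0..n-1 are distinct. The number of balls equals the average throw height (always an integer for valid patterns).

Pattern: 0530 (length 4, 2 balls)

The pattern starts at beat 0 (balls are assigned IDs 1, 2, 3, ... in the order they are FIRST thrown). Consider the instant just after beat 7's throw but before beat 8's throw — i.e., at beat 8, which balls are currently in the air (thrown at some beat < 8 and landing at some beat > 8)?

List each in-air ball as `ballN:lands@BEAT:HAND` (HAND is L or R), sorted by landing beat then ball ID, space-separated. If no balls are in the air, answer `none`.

Beat 1 (R): throw ball1 h=5 -> lands@6:L; in-air after throw: [b1@6:L]
Beat 2 (L): throw ball2 h=3 -> lands@5:R; in-air after throw: [b2@5:R b1@6:L]
Beat 5 (R): throw ball2 h=5 -> lands@10:L; in-air after throw: [b1@6:L b2@10:L]
Beat 6 (L): throw ball1 h=3 -> lands@9:R; in-air after throw: [b1@9:R b2@10:L]

Answer: ball1:lands@9:R ball2:lands@10:L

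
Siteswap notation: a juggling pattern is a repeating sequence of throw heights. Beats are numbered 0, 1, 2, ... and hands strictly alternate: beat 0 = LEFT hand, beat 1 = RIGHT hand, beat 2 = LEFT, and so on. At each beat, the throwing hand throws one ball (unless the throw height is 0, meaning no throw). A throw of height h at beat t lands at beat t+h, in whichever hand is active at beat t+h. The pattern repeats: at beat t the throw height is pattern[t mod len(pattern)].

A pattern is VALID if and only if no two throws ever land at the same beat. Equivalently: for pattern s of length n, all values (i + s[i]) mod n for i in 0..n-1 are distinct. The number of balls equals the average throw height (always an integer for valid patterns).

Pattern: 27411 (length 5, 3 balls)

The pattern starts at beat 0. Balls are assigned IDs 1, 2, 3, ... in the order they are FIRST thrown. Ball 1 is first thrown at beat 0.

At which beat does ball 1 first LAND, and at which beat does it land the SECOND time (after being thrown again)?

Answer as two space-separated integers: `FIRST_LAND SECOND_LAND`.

Beat 0 (L): throw ball1 h=2 -> lands@2:L; in-air after throw: [b1@2:L]
Beat 1 (R): throw ball2 h=7 -> lands@8:L; in-air after throw: [b1@2:L b2@8:L]
Beat 2 (L): throw ball1 h=4 -> lands@6:L; in-air after throw: [b1@6:L b2@8:L]
Beat 3 (R): throw ball3 h=1 -> lands@4:L; in-air after throw: [b3@4:L b1@6:L b2@8:L]
Beat 4 (L): throw ball3 h=1 -> lands@5:R; in-air after throw: [b3@5:R b1@6:L b2@8:L]
Beat 5 (R): throw ball3 h=2 -> lands@7:R; in-air after throw: [b1@6:L b3@7:R b2@8:L]
Beat 6 (L): throw ball1 h=7 -> lands@13:R; in-air after throw: [b3@7:R b2@8:L b1@13:R]
Ball 1: thrown@0 h=2 -> first land @2; rethrown@2 h=4 -> second land @6

Answer: 2 6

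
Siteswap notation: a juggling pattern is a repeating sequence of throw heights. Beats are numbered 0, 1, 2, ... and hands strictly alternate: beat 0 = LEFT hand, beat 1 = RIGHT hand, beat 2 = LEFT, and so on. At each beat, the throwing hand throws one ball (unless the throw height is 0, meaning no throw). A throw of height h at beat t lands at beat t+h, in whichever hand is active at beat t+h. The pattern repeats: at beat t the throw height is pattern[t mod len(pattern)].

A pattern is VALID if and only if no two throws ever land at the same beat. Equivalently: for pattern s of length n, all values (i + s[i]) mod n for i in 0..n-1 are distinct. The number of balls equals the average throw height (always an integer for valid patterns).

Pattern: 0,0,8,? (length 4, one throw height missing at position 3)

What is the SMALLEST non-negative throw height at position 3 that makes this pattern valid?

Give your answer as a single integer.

Answer: 0

Derivation:
i=0: (0 + 0) mod 4 = 0
i=1: (1 + 0) mod 4 = 1
i=2: (2 + 8) mod 4 = 2
i=3: s[i]=? (unknown)
Known residues: [0, 1, 2]; need a permutation of 0..3, so missing residue r = 3
Need (3 + s) mod 4 = 3; smallest s = (3 - 3) mod 4 = 0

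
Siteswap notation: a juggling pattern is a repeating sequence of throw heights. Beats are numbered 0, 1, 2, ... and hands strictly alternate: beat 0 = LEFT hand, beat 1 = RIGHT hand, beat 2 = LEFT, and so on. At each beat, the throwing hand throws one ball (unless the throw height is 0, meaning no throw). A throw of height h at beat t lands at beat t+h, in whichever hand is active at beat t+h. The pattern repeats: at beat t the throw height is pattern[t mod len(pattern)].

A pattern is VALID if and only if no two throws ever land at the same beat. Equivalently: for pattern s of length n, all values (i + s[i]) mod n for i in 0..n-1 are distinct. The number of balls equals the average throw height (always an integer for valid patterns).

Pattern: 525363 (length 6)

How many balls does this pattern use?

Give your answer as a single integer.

Answer: 4

Derivation:
Pattern = [5, 2, 5, 3, 6, 3], length n = 6
  position 0: throw height = 5, running sum = 5
  position 1: throw height = 2, running sum = 7
  position 2: throw height = 5, running sum = 12
  position 3: throw height = 3, running sum = 15
  position 4: throw height = 6, running sum = 21
  position 5: throw height = 3, running sum = 24
Total sum = 24; balls = sum / n = 24 / 6 = 4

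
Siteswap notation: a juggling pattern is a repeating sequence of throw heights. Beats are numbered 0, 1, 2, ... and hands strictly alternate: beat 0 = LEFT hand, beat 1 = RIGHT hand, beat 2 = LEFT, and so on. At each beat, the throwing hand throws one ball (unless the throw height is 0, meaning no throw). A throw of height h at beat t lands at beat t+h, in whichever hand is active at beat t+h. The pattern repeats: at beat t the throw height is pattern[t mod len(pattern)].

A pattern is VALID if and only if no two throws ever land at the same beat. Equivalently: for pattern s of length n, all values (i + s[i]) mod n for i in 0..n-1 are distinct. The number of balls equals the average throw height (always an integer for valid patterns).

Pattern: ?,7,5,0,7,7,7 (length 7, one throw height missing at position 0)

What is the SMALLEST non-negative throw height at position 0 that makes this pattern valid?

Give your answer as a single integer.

Answer: 2

Derivation:
i=0: s[i]=? (unknown)
i=1: (1 + 7) mod 7 = 1
i=2: (2 + 5) mod 7 = 0
i=3: (3 + 0) mod 7 = 3
i=4: (4 + 7) mod 7 = 4
i=5: (5 + 7) mod 7 = 5
i=6: (6 + 7) mod 7 = 6
Known residues: [0, 1, 3, 4, 5, 6]; need a permutation of 0..6, so missing residue r = 2
Need (0 + s) mod 7 = 2; smallest s = (2 - 0) mod 7 = 2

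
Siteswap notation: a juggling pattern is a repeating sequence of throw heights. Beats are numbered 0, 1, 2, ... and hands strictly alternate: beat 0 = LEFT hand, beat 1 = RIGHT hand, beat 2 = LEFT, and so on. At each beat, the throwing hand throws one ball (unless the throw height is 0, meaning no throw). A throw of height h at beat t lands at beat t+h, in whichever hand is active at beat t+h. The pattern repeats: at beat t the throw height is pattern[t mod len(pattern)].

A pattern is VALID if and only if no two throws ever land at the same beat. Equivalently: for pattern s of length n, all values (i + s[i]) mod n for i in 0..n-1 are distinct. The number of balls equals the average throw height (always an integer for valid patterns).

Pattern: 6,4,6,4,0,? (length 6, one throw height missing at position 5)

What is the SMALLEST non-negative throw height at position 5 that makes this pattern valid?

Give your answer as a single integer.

i=0: (0 + 6) mod 6 = 0
i=1: (1 + 4) mod 6 = 5
i=2: (2 + 6) mod 6 = 2
i=3: (3 + 4) mod 6 = 1
i=4: (4 + 0) mod 6 = 4
i=5: s[i]=? (unknown)
Known residues: [0, 1, 2, 4, 5]; need a permutation of 0..5, so missing residue r = 3
Need (5 + s) mod 6 = 3; smallest s = (3 - 5) mod 6 = 4

Answer: 4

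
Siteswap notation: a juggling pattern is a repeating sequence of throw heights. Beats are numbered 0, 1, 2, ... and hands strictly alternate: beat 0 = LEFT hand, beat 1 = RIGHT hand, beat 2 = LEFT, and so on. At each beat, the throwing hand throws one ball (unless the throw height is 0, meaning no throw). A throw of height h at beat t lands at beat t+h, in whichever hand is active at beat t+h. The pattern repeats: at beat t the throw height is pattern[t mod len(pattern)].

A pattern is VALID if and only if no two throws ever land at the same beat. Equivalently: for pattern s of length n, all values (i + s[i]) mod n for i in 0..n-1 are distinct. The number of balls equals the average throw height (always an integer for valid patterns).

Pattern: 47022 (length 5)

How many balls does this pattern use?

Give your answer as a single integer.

Pattern = [4, 7, 0, 2, 2], length n = 5
  position 0: throw height = 4, running sum = 4
  position 1: throw height = 7, running sum = 11
  position 2: throw height = 0, running sum = 11
  position 3: throw height = 2, running sum = 13
  position 4: throw height = 2, running sum = 15
Total sum = 15; balls = sum / n = 15 / 5 = 3

Answer: 3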